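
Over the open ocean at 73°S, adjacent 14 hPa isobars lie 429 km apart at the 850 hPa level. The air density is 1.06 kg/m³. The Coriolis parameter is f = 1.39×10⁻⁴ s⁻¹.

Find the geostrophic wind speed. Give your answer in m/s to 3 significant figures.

22.1 m/s

Pressure gradient: |∂P/∂n| = 1400 Pa / 429000 m = 3.26×10⁻³ Pa/m
Geostrophic balance (pressure-gradient force = Coriolis force):
V_g = (1/(fρ)) |∂P/∂n| = 3.26×10⁻³ / (1.39×10⁻⁴ × 1.06) = 22.1 m/s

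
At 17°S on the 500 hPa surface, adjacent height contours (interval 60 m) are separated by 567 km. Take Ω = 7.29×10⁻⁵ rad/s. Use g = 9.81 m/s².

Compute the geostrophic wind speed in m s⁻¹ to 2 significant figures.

24 m s⁻¹

Coriolis parameter at 17°S:
f = 2Ω sin φ = 2 × 7.29×10⁻⁵ × sin 17° = 4.26×10⁻⁵ s⁻¹
Height gradient: |∂Z/∂n| = 60 m / 567000 m = 1.06×10⁻⁴
On a pressure surface, geostrophic balance gives V_g = (g/f)|∂Z/∂n|:
V_g = 9.81 × 1.06×10⁻⁴ / 4.26×10⁻⁵ = 24.4 m/s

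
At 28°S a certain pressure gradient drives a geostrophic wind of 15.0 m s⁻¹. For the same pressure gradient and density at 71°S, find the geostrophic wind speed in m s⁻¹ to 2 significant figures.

With the same pressure gradient and density, V_g ∝ 1/f ∝ 1/sin φ.
V₂ = V₁ · sin φ₁ / sin φ₂ = 15.0 × sin 28° / sin 71°
V₂ = 15.0 × 0.4695/0.9455 = 7.4 m s⁻¹

7.4 m s⁻¹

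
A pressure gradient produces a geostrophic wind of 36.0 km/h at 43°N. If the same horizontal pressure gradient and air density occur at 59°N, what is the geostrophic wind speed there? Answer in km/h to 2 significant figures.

With the same pressure gradient and density, V_g ∝ 1/f ∝ 1/sin φ.
V₂ = V₁ · sin φ₁ / sin φ₂ = 36.0 × sin 43° / sin 59°
V₂ = 36.0 × 0.6820/0.8572 = 29 km/h

29 km/h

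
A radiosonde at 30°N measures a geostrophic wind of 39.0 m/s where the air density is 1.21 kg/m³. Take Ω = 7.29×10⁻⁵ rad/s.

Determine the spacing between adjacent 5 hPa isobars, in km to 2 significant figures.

150 km

Coriolis parameter at 30°N:
f = 2Ω sin φ = 2 × 7.29×10⁻⁵ × sin 30° = 7.29×10⁻⁵ s⁻¹
Geostrophic balance rearranged: |∂P/∂n| = f ρ V_g
|∂P/∂n| = 7.29×10⁻⁵ × 1.21 × 39.0 = 3.44×10⁻³ Pa/m
Isobar spacing: Δn = ΔP/|∂P/∂n| = 500 Pa / 3.44×10⁻³ Pa/m = 145342 m ≈ 150 km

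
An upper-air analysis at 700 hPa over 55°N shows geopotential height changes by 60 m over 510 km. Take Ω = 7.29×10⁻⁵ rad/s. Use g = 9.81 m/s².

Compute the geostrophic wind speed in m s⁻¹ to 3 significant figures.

9.66 m s⁻¹

Coriolis parameter at 55°N:
f = 2Ω sin φ = 2 × 7.29×10⁻⁵ × sin 55° = 1.19×10⁻⁴ s⁻¹
Height gradient: |∂Z/∂n| = 60 m / 510000 m = 1.18×10⁻⁴
On a pressure surface, geostrophic balance gives V_g = (g/f)|∂Z/∂n|:
V_g = 9.81 × 1.18×10⁻⁴ / 1.19×10⁻⁴ = 9.66 m/s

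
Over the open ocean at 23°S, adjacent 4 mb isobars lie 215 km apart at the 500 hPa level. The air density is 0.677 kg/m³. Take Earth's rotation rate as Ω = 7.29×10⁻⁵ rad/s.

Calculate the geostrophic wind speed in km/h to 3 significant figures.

Coriolis parameter at 23°S:
f = 2Ω sin φ = 2 × 7.29×10⁻⁵ × sin 23° = 5.70×10⁻⁵ s⁻¹
Pressure gradient: |∂P/∂n| = 400 Pa / 215000 m = 1.86×10⁻³ Pa/m
Geostrophic balance (pressure-gradient force = Coriolis force):
V_g = (1/(fρ)) |∂P/∂n| = 1.86×10⁻³ / (5.70×10⁻⁵ × 0.677) = 48.2 m/s
Converting: 48.2 m/s × 3.6 = 174 km/h

174 km/h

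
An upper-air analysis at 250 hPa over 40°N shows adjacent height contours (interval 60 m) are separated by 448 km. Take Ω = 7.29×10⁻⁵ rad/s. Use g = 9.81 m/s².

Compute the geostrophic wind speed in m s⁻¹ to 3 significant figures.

Coriolis parameter at 40°N:
f = 2Ω sin φ = 2 × 7.29×10⁻⁵ × sin 40° = 9.37×10⁻⁵ s⁻¹
Height gradient: |∂Z/∂n| = 60 m / 448000 m = 1.34×10⁻⁴
On a pressure surface, geostrophic balance gives V_g = (g/f)|∂Z/∂n|:
V_g = 9.81 × 1.34×10⁻⁴ / 9.37×10⁻⁵ = 14.0 m/s

14.0 m s⁻¹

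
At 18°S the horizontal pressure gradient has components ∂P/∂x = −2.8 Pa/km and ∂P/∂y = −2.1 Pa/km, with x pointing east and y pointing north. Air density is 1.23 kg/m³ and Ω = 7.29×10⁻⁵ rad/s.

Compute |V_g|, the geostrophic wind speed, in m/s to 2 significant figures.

Coriolis parameter at 18°S:
f = 2Ω sin φ = 2 × 7.29×10⁻⁵ × sin 18° = 4.51×10⁻⁵ s⁻¹
In the Southern Hemisphere f is negative: f = −4.51×10⁻⁵ s⁻¹.
Component geostrophic relations (x east, y north):
u_g = −(1/(fρ)) ∂P/∂y,  v_g = (1/(fρ)) ∂P/∂x
u_g = −(−2.1×10⁻³)/(−4.51×10⁻⁵ × 1.23) = −37.9 m/s;  v_g = (−2.8×10⁻³)/(−4.51×10⁻⁵ × 1.23) = 50.5 m/s
|V_g| = √(u_g² + v_g²) = 63.2 m/s

63 m/s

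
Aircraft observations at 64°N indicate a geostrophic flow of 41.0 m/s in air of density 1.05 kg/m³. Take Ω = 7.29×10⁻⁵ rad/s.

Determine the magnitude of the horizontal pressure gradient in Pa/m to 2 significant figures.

5.6×10⁻³ Pa/m

Coriolis parameter at 64°N:
f = 2Ω sin φ = 2 × 7.29×10⁻⁵ × sin 64° = 1.31×10⁻⁴ s⁻¹
Geostrophic balance rearranged: |∂P/∂n| = f ρ V_g
|∂P/∂n| = 1.31×10⁻⁴ × 1.05 × 41.0 = 5.64×10⁻³ Pa/m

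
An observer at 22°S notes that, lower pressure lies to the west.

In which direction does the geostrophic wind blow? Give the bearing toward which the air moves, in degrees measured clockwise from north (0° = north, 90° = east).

180°

The pressure-gradient force points toward the west (bearing 270°).
Geostrophic balance: in the Southern Hemisphere the Coriolis force deflects motion to the left, so the geostrophic wind blows 90° to the left of the pressure-gradient force (low pressure on the right).
Rotating 270° by 90° counterclockwise gives 180° — the wind blows toward the south.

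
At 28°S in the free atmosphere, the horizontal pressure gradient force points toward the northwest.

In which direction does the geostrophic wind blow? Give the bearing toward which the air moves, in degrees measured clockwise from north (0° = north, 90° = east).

225°

The pressure-gradient force points toward the northwest (bearing 315°).
Geostrophic balance: in the Southern Hemisphere the Coriolis force deflects motion to the left, so the geostrophic wind blows 90° to the left of the pressure-gradient force (low pressure on the right).
Rotating 315° by 90° counterclockwise gives 225° — the wind blows toward the southwest.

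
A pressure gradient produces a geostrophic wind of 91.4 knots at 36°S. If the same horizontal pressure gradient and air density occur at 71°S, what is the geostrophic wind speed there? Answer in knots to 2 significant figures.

57 knots

With the same pressure gradient and density, V_g ∝ 1/f ∝ 1/sin φ.
V₂ = V₁ · sin φ₁ / sin φ₂ = 91.4 × sin 36° / sin 71°
V₂ = 91.4 × 0.5878/0.9455 = 57 knots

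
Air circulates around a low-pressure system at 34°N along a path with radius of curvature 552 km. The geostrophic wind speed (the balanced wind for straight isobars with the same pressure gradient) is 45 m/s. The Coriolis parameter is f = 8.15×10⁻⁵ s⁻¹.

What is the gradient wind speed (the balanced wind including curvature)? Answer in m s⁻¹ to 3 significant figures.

27.8 m s⁻¹

Around a low, centrifugal force acts outward with Coriolis, so pressure-gradient force balances both:
(1/ρ)|∂P/∂n| = fV + V²/R  →  V² + fR·V − fR·V_g = 0
With fR = 8.15×10⁻⁵ × 552×10³ m = 45.0 m/s:
V = [−fR + √((fR)² + 4 fR V_g)]/2 = [−45.0 + √(45.0² + 4×45.0×45)]/2 = 27.8 m/s
Subgeostrophic (V < V_g = 45 m/s), as expected around a low.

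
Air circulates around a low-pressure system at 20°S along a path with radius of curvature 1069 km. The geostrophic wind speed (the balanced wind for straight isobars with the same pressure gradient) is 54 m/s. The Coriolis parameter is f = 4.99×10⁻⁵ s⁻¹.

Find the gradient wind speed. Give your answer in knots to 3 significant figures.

Around a low, centrifugal force acts outward with Coriolis, so pressure-gradient force balances both:
(1/ρ)|∂P/∂n| = fV + V²/R  →  V² + fR·V − fR·V_g = 0
With fR = 4.99×10⁻⁵ × 1069×10³ m = 53.3 m/s:
V = [−fR + √((fR)² + 4 fR V_g)]/2 = [−53.3 + √(53.3² + 4×53.3×54)]/2 = 33.3 m/s
Subgeostrophic (V < V_g = 54 m/s), as expected around a low.
Converting: 33.3 m/s × 1.944 = 64.7 knots

64.7 knots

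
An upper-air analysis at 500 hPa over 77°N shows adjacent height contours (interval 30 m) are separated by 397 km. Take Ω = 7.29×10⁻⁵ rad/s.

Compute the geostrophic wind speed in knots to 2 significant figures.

Coriolis parameter at 77°N:
f = 2Ω sin φ = 2 × 7.29×10⁻⁵ × sin 77° = 1.42×10⁻⁴ s⁻¹
Height gradient: |∂Z/∂n| = 30 m / 397000 m = 7.56×10⁻⁵
On a pressure surface, geostrophic balance gives V_g = (g/f)|∂Z/∂n|:
V_g = 9.81 × 7.56×10⁻⁵ / 1.42×10⁻⁴ = 5.22 m/s
Converting: 5.22 m/s × 1.944 = 10 knots

10 knots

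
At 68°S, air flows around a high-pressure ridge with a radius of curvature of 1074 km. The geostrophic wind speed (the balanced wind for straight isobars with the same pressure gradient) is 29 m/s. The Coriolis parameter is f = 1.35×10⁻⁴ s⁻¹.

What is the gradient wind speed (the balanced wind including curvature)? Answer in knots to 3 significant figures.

77.9 knots

Around a high, pressure-gradient force acts outward with centrifugal, so Coriolis balances both:
fV = (1/ρ)|∂P/∂n| + V²/R  →  V² − fR·V + fR·V_g = 0
With fR = 1.35×10⁻⁴ × 1074×10³ m = 145 m/s:
V = [fR − √((fR)² − 4 fR V_g)]/2 = [145 − √(145² − 4×145×29)]/2 = 40.1 m/s
Supergeostrophic (V > V_g = 29 m/s), as expected around a high.
Converting: 40.1 m/s × 1.944 = 77.9 knots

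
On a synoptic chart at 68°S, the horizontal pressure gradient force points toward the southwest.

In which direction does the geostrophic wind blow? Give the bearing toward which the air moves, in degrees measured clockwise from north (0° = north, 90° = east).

The pressure-gradient force points toward the southwest (bearing 225°).
Geostrophic balance: in the Southern Hemisphere the Coriolis force deflects motion to the left, so the geostrophic wind blows 90° to the left of the pressure-gradient force (low pressure on the right).
Rotating 225° by 90° counterclockwise gives 135° — the wind blows toward the southeast.

135°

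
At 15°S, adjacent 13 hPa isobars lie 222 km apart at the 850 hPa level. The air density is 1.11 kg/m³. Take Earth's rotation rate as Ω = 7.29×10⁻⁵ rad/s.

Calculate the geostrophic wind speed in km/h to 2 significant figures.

500 km/h

Coriolis parameter at 15°S:
f = 2Ω sin φ = 2 × 7.29×10⁻⁵ × sin 15° = 3.77×10⁻⁵ s⁻¹
Pressure gradient: |∂P/∂n| = 1300 Pa / 222000 m = 5.86×10⁻³ Pa/m
Geostrophic balance (pressure-gradient force = Coriolis force):
V_g = (1/(fρ)) |∂P/∂n| = 5.86×10⁻³ / (3.77×10⁻⁵ × 1.11) = 140 m/s
Converting: 140 m/s × 3.6 = 500 km/h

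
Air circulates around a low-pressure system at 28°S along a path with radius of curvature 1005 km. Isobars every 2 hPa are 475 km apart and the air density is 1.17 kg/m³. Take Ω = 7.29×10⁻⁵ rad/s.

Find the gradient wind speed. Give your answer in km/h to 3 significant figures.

17.7 km/h

Coriolis parameter at 28°S:
f = 2Ω sin φ = 2 × 7.29×10⁻⁵ × sin 28° = 6.84×10⁻⁵ s⁻¹
Pressure gradient: |∂P/∂n| = 200 Pa / 475000 m = 4.21×10⁻⁴ Pa/m
Geostrophic speed: V_g = |∂P/∂n|/(fρ) = 4.21×10⁻⁴/(6.84×10⁻⁵ × 1.17) = 5.26 m/s
Around a low, centrifugal force acts outward with Coriolis, so pressure-gradient force balances both:
(1/ρ)|∂P/∂n| = fV + V²/R  →  V² + fR·V − fR·V_g = 0
With fR = 6.84×10⁻⁵ × 1005×10³ m = 68.8 m/s:
V = [−fR + √((fR)² + 4 fR V_g)]/2 = [−68.8 + √(68.8² + 4×68.8×5.26)]/2 = 4.91 m/s
Subgeostrophic (V < V_g = 5.26 m/s), as expected around a low.
Converting: 4.91 m/s × 3.6 = 17.7 km/h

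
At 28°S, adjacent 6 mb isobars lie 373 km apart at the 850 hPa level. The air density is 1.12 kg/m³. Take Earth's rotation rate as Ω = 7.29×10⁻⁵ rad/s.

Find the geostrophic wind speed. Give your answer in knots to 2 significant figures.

41 knots

Coriolis parameter at 28°S:
f = 2Ω sin φ = 2 × 7.29×10⁻⁵ × sin 28° = 6.84×10⁻⁵ s⁻¹
Pressure gradient: |∂P/∂n| = 600 Pa / 373000 m = 1.61×10⁻³ Pa/m
Geostrophic balance (pressure-gradient force = Coriolis force):
V_g = (1/(fρ)) |∂P/∂n| = 1.61×10⁻³ / (6.84×10⁻⁵ × 1.12) = 21.0 m/s
Converting: 21.0 m/s × 1.944 = 41 knots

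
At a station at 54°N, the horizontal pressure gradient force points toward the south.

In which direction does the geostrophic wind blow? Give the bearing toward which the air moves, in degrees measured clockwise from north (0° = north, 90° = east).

The pressure-gradient force points toward the south (bearing 180°).
Geostrophic balance: in the Northern Hemisphere the Coriolis force deflects motion to the right, so the geostrophic wind blows 90° to the right of the pressure-gradient force (low pressure on the left).
Rotating 180° by 90° clockwise gives 270° — the wind blows toward the west.

270°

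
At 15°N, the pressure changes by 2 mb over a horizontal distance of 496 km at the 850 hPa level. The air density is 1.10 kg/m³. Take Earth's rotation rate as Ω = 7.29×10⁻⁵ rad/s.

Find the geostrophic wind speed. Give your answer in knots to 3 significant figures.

Coriolis parameter at 15°N:
f = 2Ω sin φ = 2 × 7.29×10⁻⁵ × sin 15° = 3.77×10⁻⁵ s⁻¹
Pressure gradient: |∂P/∂n| = 200 Pa / 496000 m = 4.03×10⁻⁴ Pa/m
Geostrophic balance (pressure-gradient force = Coriolis force):
V_g = (1/(fρ)) |∂P/∂n| = 4.03×10⁻⁴ / (3.77×10⁻⁵ × 1.10) = 9.71 m/s
Converting: 9.71 m/s × 1.944 = 18.9 knots

18.9 knots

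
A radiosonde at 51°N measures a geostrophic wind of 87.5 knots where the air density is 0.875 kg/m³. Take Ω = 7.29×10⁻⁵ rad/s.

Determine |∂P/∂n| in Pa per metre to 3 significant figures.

Coriolis parameter at 51°N:
f = 2Ω sin φ = 2 × 7.29×10⁻⁵ × sin 51° = 1.13×10⁻⁴ s⁻¹
Wind speed in SI: 87.5 knots = 45.0 m/s
Geostrophic balance rearranged: |∂P/∂n| = f ρ V_g
|∂P/∂n| = 1.13×10⁻⁴ × 0.875 × 45.0 = 4.46×10⁻³ Pa/m

4.46×10⁻³ Pa/m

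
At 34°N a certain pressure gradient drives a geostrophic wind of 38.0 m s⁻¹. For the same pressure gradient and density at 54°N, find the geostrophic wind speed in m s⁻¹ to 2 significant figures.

With the same pressure gradient and density, V_g ∝ 1/f ∝ 1/sin φ.
V₂ = V₁ · sin φ₁ / sin φ₂ = 38.0 × sin 34° / sin 54°
V₂ = 38.0 × 0.5592/0.8090 = 26 m s⁻¹

26 m s⁻¹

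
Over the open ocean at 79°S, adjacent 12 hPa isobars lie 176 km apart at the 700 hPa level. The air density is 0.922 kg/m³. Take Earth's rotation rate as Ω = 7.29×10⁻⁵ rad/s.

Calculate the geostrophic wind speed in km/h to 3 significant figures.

Coriolis parameter at 79°S:
f = 2Ω sin φ = 2 × 7.29×10⁻⁵ × sin 79° = 1.43×10⁻⁴ s⁻¹
Pressure gradient: |∂P/∂n| = 1200 Pa / 176000 m = 6.82×10⁻³ Pa/m
Geostrophic balance (pressure-gradient force = Coriolis force):
V_g = (1/(fρ)) |∂P/∂n| = 6.82×10⁻³ / (1.43×10⁻⁴ × 0.922) = 51.7 m/s
Converting: 51.7 m/s × 3.6 = 186 km/h

186 km/h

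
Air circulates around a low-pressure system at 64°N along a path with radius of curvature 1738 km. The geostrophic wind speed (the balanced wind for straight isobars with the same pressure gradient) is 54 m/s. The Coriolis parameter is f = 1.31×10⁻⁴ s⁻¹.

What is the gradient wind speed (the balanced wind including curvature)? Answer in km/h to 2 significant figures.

160 km/h

Around a low, centrifugal force acts outward with Coriolis, so pressure-gradient force balances both:
(1/ρ)|∂P/∂n| = fV + V²/R  →  V² + fR·V − fR·V_g = 0
With fR = 1.31×10⁻⁴ × 1738×10³ m = 228 m/s:
V = [−fR + √((fR)² + 4 fR V_g)]/2 = [−228 + √(228² + 4×228×54)]/2 = 45.1 m/s
Subgeostrophic (V < V_g = 54 m/s), as expected around a low.
Converting: 45.1 m/s × 3.6 = 160 km/h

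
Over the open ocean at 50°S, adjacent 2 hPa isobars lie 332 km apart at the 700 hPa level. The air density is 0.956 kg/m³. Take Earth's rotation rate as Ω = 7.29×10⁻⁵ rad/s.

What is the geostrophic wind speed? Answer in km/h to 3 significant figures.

20.3 km/h

Coriolis parameter at 50°S:
f = 2Ω sin φ = 2 × 7.29×10⁻⁵ × sin 50° = 1.12×10⁻⁴ s⁻¹
Pressure gradient: |∂P/∂n| = 200 Pa / 332000 m = 6.02×10⁻⁴ Pa/m
Geostrophic balance (pressure-gradient force = Coriolis force):
V_g = (1/(fρ)) |∂P/∂n| = 6.02×10⁻⁴ / (1.12×10⁻⁴ × 0.956) = 5.64 m/s
Converting: 5.64 m/s × 3.6 = 20.3 km/h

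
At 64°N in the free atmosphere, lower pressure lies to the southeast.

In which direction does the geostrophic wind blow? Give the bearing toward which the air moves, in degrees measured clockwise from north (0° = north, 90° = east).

225°

The pressure-gradient force points toward the southeast (bearing 135°).
Geostrophic balance: in the Northern Hemisphere the Coriolis force deflects motion to the right, so the geostrophic wind blows 90° to the right of the pressure-gradient force (low pressure on the left).
Rotating 135° by 90° clockwise gives 225° — the wind blows toward the southwest.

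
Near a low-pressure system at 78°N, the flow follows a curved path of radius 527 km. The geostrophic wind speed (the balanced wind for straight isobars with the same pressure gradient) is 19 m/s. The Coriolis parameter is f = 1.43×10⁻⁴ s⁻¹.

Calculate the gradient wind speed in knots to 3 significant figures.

Around a low, centrifugal force acts outward with Coriolis, so pressure-gradient force balances both:
(1/ρ)|∂P/∂n| = fV + V²/R  →  V² + fR·V − fR·V_g = 0
With fR = 1.43×10⁻⁴ × 527×10³ m = 75.4 m/s:
V = [−fR + √((fR)² + 4 fR V_g)]/2 = [−75.4 + √(75.4² + 4×75.4×19)]/2 = 15.7 m/s
Subgeostrophic (V < V_g = 19 m/s), as expected around a low.
Converting: 15.7 m/s × 1.944 = 30.6 knots

30.6 knots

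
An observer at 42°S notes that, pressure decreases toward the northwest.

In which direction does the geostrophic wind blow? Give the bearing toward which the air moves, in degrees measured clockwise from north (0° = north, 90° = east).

The pressure-gradient force points toward the northwest (bearing 315°).
Geostrophic balance: in the Southern Hemisphere the Coriolis force deflects motion to the left, so the geostrophic wind blows 90° to the left of the pressure-gradient force (low pressure on the right).
Rotating 315° by 90° counterclockwise gives 225° — the wind blows toward the southwest.

225°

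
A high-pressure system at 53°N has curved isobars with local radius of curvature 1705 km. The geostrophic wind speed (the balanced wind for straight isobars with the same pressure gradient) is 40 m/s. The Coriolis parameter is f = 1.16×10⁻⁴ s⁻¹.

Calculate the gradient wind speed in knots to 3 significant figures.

Around a high, pressure-gradient force acts outward with centrifugal, so Coriolis balances both:
fV = (1/ρ)|∂P/∂n| + V²/R  →  V² − fR·V + fR·V_g = 0
With fR = 1.16×10⁻⁴ × 1705×10³ m = 198 m/s:
V = [fR − √((fR)² − 4 fR V_g)]/2 = [198 − √(198² − 4×198×40)]/2 = 55.7 m/s
Supergeostrophic (V > V_g = 40 m/s), as expected around a high.
Converting: 55.7 m/s × 1.944 = 108 knots

108 knots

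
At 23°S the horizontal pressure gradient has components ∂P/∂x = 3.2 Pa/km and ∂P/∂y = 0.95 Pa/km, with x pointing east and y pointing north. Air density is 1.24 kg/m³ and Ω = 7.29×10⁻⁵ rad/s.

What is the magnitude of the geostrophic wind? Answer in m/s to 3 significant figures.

47.3 m/s

Coriolis parameter at 23°S:
f = 2Ω sin φ = 2 × 7.29×10⁻⁵ × sin 23° = 5.70×10⁻⁵ s⁻¹
In the Southern Hemisphere f is negative: f = −5.70×10⁻⁵ s⁻¹.
Component geostrophic relations (x east, y north):
u_g = −(1/(fρ)) ∂P/∂y,  v_g = (1/(fρ)) ∂P/∂x
u_g = −(0.95×10⁻³)/(−5.70×10⁻⁵ × 1.24) = 13.4 m/s;  v_g = (3.2×10⁻³)/(−5.70×10⁻⁵ × 1.24) = −45.3 m/s
|V_g| = √(u_g² + v_g²) = 47.3 m/s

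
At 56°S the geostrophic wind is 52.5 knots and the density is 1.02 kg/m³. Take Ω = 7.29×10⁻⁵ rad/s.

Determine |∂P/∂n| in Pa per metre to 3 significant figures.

Coriolis parameter at 56°S:
f = 2Ω sin φ = 2 × 7.29×10⁻⁵ × sin 56° = 1.21×10⁻⁴ s⁻¹
Wind speed in SI: 52.5 knots = 27.0 m/s
Geostrophic balance rearranged: |∂P/∂n| = f ρ V_g
|∂P/∂n| = 1.21×10⁻⁴ × 1.02 × 27.0 = 3.33×10⁻³ Pa/m

3.33×10⁻³ Pa/m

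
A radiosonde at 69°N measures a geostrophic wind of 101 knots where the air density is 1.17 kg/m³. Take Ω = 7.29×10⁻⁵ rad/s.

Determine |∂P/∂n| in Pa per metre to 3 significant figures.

8.27×10⁻³ Pa/m

Coriolis parameter at 69°N:
f = 2Ω sin φ = 2 × 7.29×10⁻⁵ × sin 69° = 1.36×10⁻⁴ s⁻¹
Wind speed in SI: 101 knots = 52.0 m/s
Geostrophic balance rearranged: |∂P/∂n| = f ρ V_g
|∂P/∂n| = 1.36×10⁻⁴ × 1.17 × 52.0 = 8.27×10⁻³ Pa/m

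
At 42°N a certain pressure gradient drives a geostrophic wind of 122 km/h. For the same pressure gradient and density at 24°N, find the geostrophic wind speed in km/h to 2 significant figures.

200 km/h

With the same pressure gradient and density, V_g ∝ 1/f ∝ 1/sin φ.
V₂ = V₁ · sin φ₁ / sin φ₂ = 122 × sin 42° / sin 24°
V₂ = 122 × 0.6691/0.4067 = 200 km/h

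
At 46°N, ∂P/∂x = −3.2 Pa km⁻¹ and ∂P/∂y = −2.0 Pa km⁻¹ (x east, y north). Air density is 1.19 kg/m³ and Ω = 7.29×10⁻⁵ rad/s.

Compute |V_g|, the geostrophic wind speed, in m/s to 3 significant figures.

30.2 m/s

Coriolis parameter at 46°N:
f = 2Ω sin φ = 2 × 7.29×10⁻⁵ × sin 46° = 1.05×10⁻⁴ s⁻¹
Component geostrophic relations (x east, y north):
u_g = −(1/(fρ)) ∂P/∂y,  v_g = (1/(fρ)) ∂P/∂x
u_g = −(−2.0×10⁻³)/(1.05×10⁻⁴ × 1.19) = 16.0 m/s;  v_g = (−3.2×10⁻³)/(1.05×10⁻⁴ × 1.19) = −25.6 m/s
|V_g| = √(u_g² + v_g²) = 30.2 m/s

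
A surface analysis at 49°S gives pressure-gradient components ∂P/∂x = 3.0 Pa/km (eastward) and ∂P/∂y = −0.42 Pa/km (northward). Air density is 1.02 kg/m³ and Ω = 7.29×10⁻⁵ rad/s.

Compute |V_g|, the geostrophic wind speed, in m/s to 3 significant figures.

Coriolis parameter at 49°S:
f = 2Ω sin φ = 2 × 7.29×10⁻⁵ × sin 49° = 1.10×10⁻⁴ s⁻¹
In the Southern Hemisphere f is negative: f = −1.10×10⁻⁴ s⁻¹.
Component geostrophic relations (x east, y north):
u_g = −(1/(fρ)) ∂P/∂y,  v_g = (1/(fρ)) ∂P/∂x
u_g = −(−0.42×10⁻³)/(−1.10×10⁻⁴ × 1.02) = −3.74 m/s;  v_g = (3.0×10⁻³)/(−1.10×10⁻⁴ × 1.02) = −26.7 m/s
|V_g| = √(u_g² + v_g²) = 27.0 m/s

27.0 m/s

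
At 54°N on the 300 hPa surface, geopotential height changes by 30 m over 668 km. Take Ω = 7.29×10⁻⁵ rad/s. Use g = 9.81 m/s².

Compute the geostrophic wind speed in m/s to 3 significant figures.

3.74 m/s

Coriolis parameter at 54°N:
f = 2Ω sin φ = 2 × 7.29×10⁻⁵ × sin 54° = 1.18×10⁻⁴ s⁻¹
Height gradient: |∂Z/∂n| = 30 m / 668000 m = 4.49×10⁻⁵
On a pressure surface, geostrophic balance gives V_g = (g/f)|∂Z/∂n|:
V_g = 9.81 × 4.49×10⁻⁵ / 1.18×10⁻⁴ = 3.74 m/s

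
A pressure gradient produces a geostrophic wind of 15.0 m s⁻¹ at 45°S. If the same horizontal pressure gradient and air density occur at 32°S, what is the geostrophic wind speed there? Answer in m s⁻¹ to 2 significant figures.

With the same pressure gradient and density, V_g ∝ 1/f ∝ 1/sin φ.
V₂ = V₁ · sin φ₁ / sin φ₂ = 15.0 × sin 45° / sin 32°
V₂ = 15.0 × 0.7071/0.5299 = 20 m s⁻¹

20 m s⁻¹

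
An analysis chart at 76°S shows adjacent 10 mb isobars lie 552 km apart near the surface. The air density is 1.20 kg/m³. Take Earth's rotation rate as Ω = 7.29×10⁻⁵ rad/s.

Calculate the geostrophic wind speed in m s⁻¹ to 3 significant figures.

Coriolis parameter at 76°S:
f = 2Ω sin φ = 2 × 7.29×10⁻⁵ × sin 76° = 1.41×10⁻⁴ s⁻¹
Pressure gradient: |∂P/∂n| = 1000 Pa / 552000 m = 1.81×10⁻³ Pa/m
Geostrophic balance (pressure-gradient force = Coriolis force):
V_g = (1/(fρ)) |∂P/∂n| = 1.81×10⁻³ / (1.41×10⁻⁴ × 1.20) = 10.7 m/s

10.7 m s⁻¹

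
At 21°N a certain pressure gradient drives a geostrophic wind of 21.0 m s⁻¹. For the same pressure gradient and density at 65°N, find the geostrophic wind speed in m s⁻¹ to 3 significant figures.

With the same pressure gradient and density, V_g ∝ 1/f ∝ 1/sin φ.
V₂ = V₁ · sin φ₁ / sin φ₂ = 21.0 × sin 21° / sin 65°
V₂ = 21.0 × 0.3584/0.9063 = 8.30 m s⁻¹

8.30 m s⁻¹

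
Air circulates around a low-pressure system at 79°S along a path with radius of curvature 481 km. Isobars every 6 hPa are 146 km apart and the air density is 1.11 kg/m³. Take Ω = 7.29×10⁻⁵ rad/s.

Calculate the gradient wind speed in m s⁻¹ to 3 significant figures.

Coriolis parameter at 79°S:
f = 2Ω sin φ = 2 × 7.29×10⁻⁵ × sin 79° = 1.43×10⁻⁴ s⁻¹
Pressure gradient: |∂P/∂n| = 600 Pa / 146000 m = 4.11×10⁻³ Pa/m
Geostrophic speed: V_g = |∂P/∂n|/(fρ) = 4.11×10⁻³/(1.43×10⁻⁴ × 1.11) = 25.9 m/s
Around a low, centrifugal force acts outward with Coriolis, so pressure-gradient force balances both:
(1/ρ)|∂P/∂n| = fV + V²/R  →  V² + fR·V − fR·V_g = 0
With fR = 1.43×10⁻⁴ × 481×10³ m = 68.8 m/s:
V = [−fR + √((fR)² + 4 fR V_g)]/2 = [−68.8 + √(68.8² + 4×68.8×25.9)]/2 = 20 m/s
Subgeostrophic (V < V_g = 25.9 m/s), as expected around a low.

20.0 m s⁻¹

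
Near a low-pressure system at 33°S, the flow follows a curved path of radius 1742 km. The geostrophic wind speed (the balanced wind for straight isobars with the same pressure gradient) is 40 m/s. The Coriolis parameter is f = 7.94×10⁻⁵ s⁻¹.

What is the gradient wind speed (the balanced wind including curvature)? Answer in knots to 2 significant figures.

Around a low, centrifugal force acts outward with Coriolis, so pressure-gradient force balances both:
(1/ρ)|∂P/∂n| = fV + V²/R  →  V² + fR·V − fR·V_g = 0
With fR = 7.94×10⁻⁵ × 1742×10³ m = 138 m/s:
V = [−fR + √((fR)² + 4 fR V_g)]/2 = [−138 + √(138² + 4×138×40)]/2 = 32.4 m/s
Subgeostrophic (V < V_g = 40 m/s), as expected around a low.
Converting: 32.4 m/s × 1.944 = 63 knots

63 knots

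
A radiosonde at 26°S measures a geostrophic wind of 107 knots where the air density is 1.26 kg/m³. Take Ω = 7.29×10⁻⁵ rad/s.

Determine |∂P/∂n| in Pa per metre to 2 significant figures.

Coriolis parameter at 26°S:
f = 2Ω sin φ = 2 × 7.29×10⁻⁵ × sin 26° = 6.39×10⁻⁵ s⁻¹
Wind speed in SI: 107 knots = 55.0 m/s
Geostrophic balance rearranged: |∂P/∂n| = f ρ V_g
|∂P/∂n| = 6.39×10⁻⁵ × 1.26 × 55.0 = 4.43×10⁻³ Pa/m

4.4×10⁻³ Pa/m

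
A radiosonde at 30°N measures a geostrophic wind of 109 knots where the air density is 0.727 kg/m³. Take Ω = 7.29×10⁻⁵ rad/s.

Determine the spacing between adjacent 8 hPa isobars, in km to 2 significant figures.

270 km

Coriolis parameter at 30°N:
f = 2Ω sin φ = 2 × 7.29×10⁻⁵ × sin 30° = 7.29×10⁻⁵ s⁻¹
Wind speed in SI: 109 knots = 56.1 m/s
Geostrophic balance rearranged: |∂P/∂n| = f ρ V_g
|∂P/∂n| = 7.29×10⁻⁵ × 0.727 × 56.1 = 2.97×10⁻³ Pa/m
Isobar spacing: Δn = ΔP/|∂P/∂n| = 800 Pa / 2.97×10⁻³ Pa/m = 269193 m ≈ 270 km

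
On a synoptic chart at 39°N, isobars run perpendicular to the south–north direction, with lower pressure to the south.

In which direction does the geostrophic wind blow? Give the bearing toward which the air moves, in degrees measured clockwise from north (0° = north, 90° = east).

270°

The pressure-gradient force points toward the south (bearing 180°).
Geostrophic balance: in the Northern Hemisphere the Coriolis force deflects motion to the right, so the geostrophic wind blows 90° to the right of the pressure-gradient force (low pressure on the left).
Rotating 180° by 90° clockwise gives 270° — the wind blows toward the west.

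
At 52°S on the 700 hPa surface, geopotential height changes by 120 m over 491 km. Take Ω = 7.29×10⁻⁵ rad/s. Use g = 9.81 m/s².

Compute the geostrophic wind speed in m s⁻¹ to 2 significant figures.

21 m s⁻¹

Coriolis parameter at 52°S:
f = 2Ω sin φ = 2 × 7.29×10⁻⁵ × sin 52° = 1.15×10⁻⁴ s⁻¹
Height gradient: |∂Z/∂n| = 120 m / 491000 m = 2.44×10⁻⁴
On a pressure surface, geostrophic balance gives V_g = (g/f)|∂Z/∂n|:
V_g = 9.81 × 2.44×10⁻⁴ / 1.15×10⁻⁴ = 20.9 m/s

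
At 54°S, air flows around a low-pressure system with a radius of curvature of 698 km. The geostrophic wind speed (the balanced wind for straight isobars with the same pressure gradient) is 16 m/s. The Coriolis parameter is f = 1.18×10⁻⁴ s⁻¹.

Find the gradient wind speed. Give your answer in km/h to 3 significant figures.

Around a low, centrifugal force acts outward with Coriolis, so pressure-gradient force balances both:
(1/ρ)|∂P/∂n| = fV + V²/R  →  V² + fR·V − fR·V_g = 0
With fR = 1.18×10⁻⁴ × 698×10³ m = 82.4 m/s:
V = [−fR + √((fR)² + 4 fR V_g)]/2 = [−82.4 + √(82.4² + 4×82.4×16)]/2 = 13.7 m/s
Subgeostrophic (V < V_g = 16 m/s), as expected around a low.
Converting: 13.7 m/s × 3.6 = 49.4 km/h

49.4 km/h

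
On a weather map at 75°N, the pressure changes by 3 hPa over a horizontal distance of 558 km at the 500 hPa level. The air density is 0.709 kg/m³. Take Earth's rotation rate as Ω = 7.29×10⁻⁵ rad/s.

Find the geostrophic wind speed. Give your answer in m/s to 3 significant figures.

5.38 m/s

Coriolis parameter at 75°N:
f = 2Ω sin φ = 2 × 7.29×10⁻⁵ × sin 75° = 1.41×10⁻⁴ s⁻¹
Pressure gradient: |∂P/∂n| = 300 Pa / 558000 m = 5.38×10⁻⁴ Pa/m
Geostrophic balance (pressure-gradient force = Coriolis force):
V_g = (1/(fρ)) |∂P/∂n| = 5.38×10⁻⁴ / (1.41×10⁻⁴ × 0.709) = 5.38 m/s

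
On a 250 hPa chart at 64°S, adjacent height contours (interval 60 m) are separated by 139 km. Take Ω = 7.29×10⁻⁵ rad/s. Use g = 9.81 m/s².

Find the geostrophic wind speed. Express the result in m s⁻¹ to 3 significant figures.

Coriolis parameter at 64°S:
f = 2Ω sin φ = 2 × 7.29×10⁻⁵ × sin 64° = 1.31×10⁻⁴ s⁻¹
Height gradient: |∂Z/∂n| = 60 m / 139000 m = 4.32×10⁻⁴
On a pressure surface, geostrophic balance gives V_g = (g/f)|∂Z/∂n|:
V_g = 9.81 × 4.32×10⁻⁴ / 1.31×10⁻⁴ = 32.3 m/s

32.3 m s⁻¹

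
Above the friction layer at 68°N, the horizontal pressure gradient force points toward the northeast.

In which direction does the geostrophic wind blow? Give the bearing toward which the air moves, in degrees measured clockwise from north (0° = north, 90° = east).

135°

The pressure-gradient force points toward the northeast (bearing 045°).
Geostrophic balance: in the Northern Hemisphere the Coriolis force deflects motion to the right, so the geostrophic wind blows 90° to the right of the pressure-gradient force (low pressure on the left).
Rotating 045° by 90° clockwise gives 135° — the wind blows toward the southeast.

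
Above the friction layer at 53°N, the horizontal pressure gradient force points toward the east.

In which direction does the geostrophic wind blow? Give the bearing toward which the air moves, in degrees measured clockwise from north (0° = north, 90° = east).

The pressure-gradient force points toward the east (bearing 090°).
Geostrophic balance: in the Northern Hemisphere the Coriolis force deflects motion to the right, so the geostrophic wind blows 90° to the right of the pressure-gradient force (low pressure on the left).
Rotating 090° by 90° clockwise gives 180° — the wind blows toward the south.

180°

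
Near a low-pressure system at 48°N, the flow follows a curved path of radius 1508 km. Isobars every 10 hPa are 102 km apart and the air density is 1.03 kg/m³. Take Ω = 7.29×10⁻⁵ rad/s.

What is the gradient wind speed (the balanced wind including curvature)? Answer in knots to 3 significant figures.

123 knots

Coriolis parameter at 48°N:
f = 2Ω sin φ = 2 × 7.29×10⁻⁵ × sin 48° = 1.08×10⁻⁴ s⁻¹
Pressure gradient: |∂P/∂n| = 1000 Pa / 102000 m = 9.80×10⁻³ Pa/m
Geostrophic speed: V_g = |∂P/∂n|/(fρ) = 9.80×10⁻³/(1.08×10⁻⁴ × 1.03) = 87.8 m/s
Around a low, centrifugal force acts outward with Coriolis, so pressure-gradient force balances both:
(1/ρ)|∂P/∂n| = fV + V²/R  →  V² + fR·V − fR·V_g = 0
With fR = 1.08×10⁻⁴ × 1508×10³ m = 163 m/s:
V = [−fR + √((fR)² + 4 fR V_g)]/2 = [−163 + √(163² + 4×163×87.8)]/2 = 63.3 m/s
Subgeostrophic (V < V_g = 87.8 m/s), as expected around a low.
Converting: 63.3 m/s × 1.944 = 123 knots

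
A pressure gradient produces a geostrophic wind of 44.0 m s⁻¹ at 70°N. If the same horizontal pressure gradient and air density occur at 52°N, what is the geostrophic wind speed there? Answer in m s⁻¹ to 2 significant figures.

52 m s⁻¹

With the same pressure gradient and density, V_g ∝ 1/f ∝ 1/sin φ.
V₂ = V₁ · sin φ₁ / sin φ₂ = 44.0 × sin 70° / sin 52°
V₂ = 44.0 × 0.9397/0.7880 = 52 m s⁻¹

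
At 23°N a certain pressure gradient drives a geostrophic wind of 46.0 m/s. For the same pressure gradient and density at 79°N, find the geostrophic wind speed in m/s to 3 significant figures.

With the same pressure gradient and density, V_g ∝ 1/f ∝ 1/sin φ.
V₂ = V₁ · sin φ₁ / sin φ₂ = 46.0 × sin 23° / sin 79°
V₂ = 46.0 × 0.3907/0.9816 = 18.3 m/s

18.3 m/s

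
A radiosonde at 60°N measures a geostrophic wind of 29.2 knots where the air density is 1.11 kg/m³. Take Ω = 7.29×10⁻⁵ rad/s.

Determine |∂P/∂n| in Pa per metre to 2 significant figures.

2.1×10⁻³ Pa/m

Coriolis parameter at 60°N:
f = 2Ω sin φ = 2 × 7.29×10⁻⁵ × sin 60° = 1.26×10⁻⁴ s⁻¹
Wind speed in SI: 29.2 knots = 15.0 m/s
Geostrophic balance rearranged: |∂P/∂n| = f ρ V_g
|∂P/∂n| = 1.26×10⁻⁴ × 1.11 × 15.0 = 2.11×10⁻³ Pa/m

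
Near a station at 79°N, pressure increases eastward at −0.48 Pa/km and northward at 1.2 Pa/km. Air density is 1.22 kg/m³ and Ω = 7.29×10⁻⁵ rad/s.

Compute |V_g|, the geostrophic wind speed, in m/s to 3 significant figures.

Coriolis parameter at 79°N:
f = 2Ω sin φ = 2 × 7.29×10⁻⁵ × sin 79° = 1.43×10⁻⁴ s⁻¹
Component geostrophic relations (x east, y north):
u_g = −(1/(fρ)) ∂P/∂y,  v_g = (1/(fρ)) ∂P/∂x
u_g = −(1.2×10⁻³)/(1.43×10⁻⁴ × 1.22) = −6.87 m/s;  v_g = (−0.48×10⁻³)/(1.43×10⁻⁴ × 1.22) = −2.75 m/s
|V_g| = √(u_g² + v_g²) = 7.40 m/s

7.40 m/s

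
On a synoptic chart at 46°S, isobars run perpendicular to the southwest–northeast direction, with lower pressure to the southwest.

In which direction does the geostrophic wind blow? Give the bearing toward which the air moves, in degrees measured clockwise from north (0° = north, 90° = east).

The pressure-gradient force points toward the southwest (bearing 225°).
Geostrophic balance: in the Southern Hemisphere the Coriolis force deflects motion to the left, so the geostrophic wind blows 90° to the left of the pressure-gradient force (low pressure on the right).
Rotating 225° by 90° counterclockwise gives 135° — the wind blows toward the southeast.

135°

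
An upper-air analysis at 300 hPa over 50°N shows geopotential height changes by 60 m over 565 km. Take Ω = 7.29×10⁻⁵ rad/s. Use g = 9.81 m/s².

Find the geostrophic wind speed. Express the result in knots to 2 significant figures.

Coriolis parameter at 50°N:
f = 2Ω sin φ = 2 × 7.29×10⁻⁵ × sin 50° = 1.12×10⁻⁴ s⁻¹
Height gradient: |∂Z/∂n| = 60 m / 565000 m = 1.06×10⁻⁴
On a pressure surface, geostrophic balance gives V_g = (g/f)|∂Z/∂n|:
V_g = 9.81 × 1.06×10⁻⁴ / 1.12×10⁻⁴ = 9.33 m/s
Converting: 9.33 m/s × 1.944 = 18 knots

18 knots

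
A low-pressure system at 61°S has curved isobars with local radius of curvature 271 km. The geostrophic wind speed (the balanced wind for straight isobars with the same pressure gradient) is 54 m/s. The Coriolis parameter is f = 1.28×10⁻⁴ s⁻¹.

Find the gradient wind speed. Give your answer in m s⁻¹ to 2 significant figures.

Around a low, centrifugal force acts outward with Coriolis, so pressure-gradient force balances both:
(1/ρ)|∂P/∂n| = fV + V²/R  →  V² + fR·V − fR·V_g = 0
With fR = 1.28×10⁻⁴ × 271×10³ m = 34.7 m/s:
V = [−fR + √((fR)² + 4 fR V_g)]/2 = [−34.7 + √(34.7² + 4×34.7×54)]/2 = 29.3 m/s
Subgeostrophic (V < V_g = 54 m/s), as expected around a low.

29 m s⁻¹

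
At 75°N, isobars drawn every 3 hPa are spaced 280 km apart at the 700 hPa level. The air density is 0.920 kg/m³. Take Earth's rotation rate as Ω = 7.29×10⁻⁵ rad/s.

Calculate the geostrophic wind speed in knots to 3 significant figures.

Coriolis parameter at 75°N:
f = 2Ω sin φ = 2 × 7.29×10⁻⁵ × sin 75° = 1.41×10⁻⁴ s⁻¹
Pressure gradient: |∂P/∂n| = 300 Pa / 280000 m = 1.07×10⁻³ Pa/m
Geostrophic balance (pressure-gradient force = Coriolis force):
V_g = (1/(fρ)) |∂P/∂n| = 1.07×10⁻³ / (1.41×10⁻⁴ × 0.920) = 8.27 m/s
Converting: 8.27 m/s × 1.944 = 16.1 knots

16.1 knots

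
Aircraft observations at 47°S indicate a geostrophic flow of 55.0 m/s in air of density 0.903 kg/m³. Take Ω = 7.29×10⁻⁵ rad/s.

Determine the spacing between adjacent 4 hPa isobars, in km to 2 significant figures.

Coriolis parameter at 47°S:
f = 2Ω sin φ = 2 × 7.29×10⁻⁵ × sin 47° = 1.07×10⁻⁴ s⁻¹
Geostrophic balance rearranged: |∂P/∂n| = f ρ V_g
|∂P/∂n| = 1.07×10⁻⁴ × 0.903 × 55.0 = 5.30×10⁻³ Pa/m
Isobar spacing: Δn = ΔP/|∂P/∂n| = 400 Pa / 5.30×10⁻³ Pa/m = 75531 m ≈ 76 km

76 km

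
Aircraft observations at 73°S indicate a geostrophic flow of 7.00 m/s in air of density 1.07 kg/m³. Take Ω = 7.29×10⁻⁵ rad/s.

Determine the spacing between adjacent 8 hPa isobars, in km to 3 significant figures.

Coriolis parameter at 73°S:
f = 2Ω sin φ = 2 × 7.29×10⁻⁵ × sin 73° = 1.39×10⁻⁴ s⁻¹
Geostrophic balance rearranged: |∂P/∂n| = f ρ V_g
|∂P/∂n| = 1.39×10⁻⁴ × 1.07 × 7.00 = 1.04×10⁻³ Pa/m
Isobar spacing: Δn = ΔP/|∂P/∂n| = 800 Pa / 1.04×10⁻³ Pa/m = 766045 m ≈ 766 km

766 km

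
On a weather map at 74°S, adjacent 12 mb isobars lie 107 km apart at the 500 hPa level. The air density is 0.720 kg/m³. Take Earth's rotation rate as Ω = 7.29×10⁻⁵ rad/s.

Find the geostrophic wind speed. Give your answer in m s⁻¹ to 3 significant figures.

111 m s⁻¹

Coriolis parameter at 74°S:
f = 2Ω sin φ = 2 × 7.29×10⁻⁵ × sin 74° = 1.40×10⁻⁴ s⁻¹
Pressure gradient: |∂P/∂n| = 1200 Pa / 107000 m = 1.12×10⁻² Pa/m
Geostrophic balance (pressure-gradient force = Coriolis force):
V_g = (1/(fρ)) |∂P/∂n| = 1.12×10⁻² / (1.40×10⁻⁴ × 0.720) = 111 m/s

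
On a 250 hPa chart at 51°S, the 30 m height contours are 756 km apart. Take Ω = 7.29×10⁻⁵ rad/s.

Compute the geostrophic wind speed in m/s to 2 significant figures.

3.4 m/s

Coriolis parameter at 51°S:
f = 2Ω sin φ = 2 × 7.29×10⁻⁵ × sin 51° = 1.13×10⁻⁴ s⁻¹
Height gradient: |∂Z/∂n| = 30 m / 756000 m = 3.97×10⁻⁵
On a pressure surface, geostrophic balance gives V_g = (g/f)|∂Z/∂n|:
V_g = 9.81 × 3.97×10⁻⁵ / 1.13×10⁻⁴ = 3.44 m/s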